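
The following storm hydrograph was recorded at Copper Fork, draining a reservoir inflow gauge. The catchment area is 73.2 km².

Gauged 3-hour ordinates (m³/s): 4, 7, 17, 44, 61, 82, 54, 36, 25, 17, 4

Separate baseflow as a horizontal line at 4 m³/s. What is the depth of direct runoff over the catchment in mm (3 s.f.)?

Direct runoff: 0.0, 3.0, 13.0, 40.0, 57.0, 78.0, 50.0, 32.0, 21.0, 13.0, 0.0 m³/s; ΣQ_DR = 307.0 m³/s.
V = ΣQ_DR · Δt = 307.0 × 10800 s = 3.316 × 10^6 m³.
Over A = 73.2 km², depth = V / A = 45.3 mm.

d ≈ 45.3 mm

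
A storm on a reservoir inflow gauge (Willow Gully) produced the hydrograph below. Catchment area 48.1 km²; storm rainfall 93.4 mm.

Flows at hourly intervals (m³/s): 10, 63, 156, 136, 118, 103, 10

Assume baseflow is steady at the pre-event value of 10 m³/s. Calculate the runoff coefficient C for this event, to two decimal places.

C ≈ 0.42

ΣQ_DR = 526.0 m³/s; V = ΣQ_DR·Δt = 1.894 × 10^6 m³.
Runoff depth d = V / A = 39.37 mm.
C = d / P = 39.37 / 93.4 = 0.42.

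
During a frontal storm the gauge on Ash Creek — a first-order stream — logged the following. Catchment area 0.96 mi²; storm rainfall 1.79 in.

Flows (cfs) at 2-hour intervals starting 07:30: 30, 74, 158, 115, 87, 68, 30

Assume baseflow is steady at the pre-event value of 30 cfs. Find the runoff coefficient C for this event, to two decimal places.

C ≈ 0.63

ΣQ_DR = 352.0 cfs; V = ΣQ_DR·Δt = 2.534 × 10^6 ft³.
Runoff depth d = V / A = 1.136 in.
C = d / P = 1.136 / 1.79 = 0.63.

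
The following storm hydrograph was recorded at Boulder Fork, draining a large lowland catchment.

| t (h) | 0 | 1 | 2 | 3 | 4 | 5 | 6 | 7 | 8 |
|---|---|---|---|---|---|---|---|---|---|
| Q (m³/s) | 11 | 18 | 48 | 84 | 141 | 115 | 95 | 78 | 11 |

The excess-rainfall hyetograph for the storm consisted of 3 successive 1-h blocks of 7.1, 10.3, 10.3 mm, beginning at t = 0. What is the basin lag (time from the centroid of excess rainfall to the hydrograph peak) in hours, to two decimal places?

Centroid of excess rainfall: t_c = Σ P_i·t̄_i / ΣP_i = 1.6155 h (block centres at 0.5, 1.5, 2.5 h).
Hydrograph peak occurs at t = 4 h, so basin lag t_L = 4 − 1.6155 = 2.38 h.

t_L ≈ 2.38 h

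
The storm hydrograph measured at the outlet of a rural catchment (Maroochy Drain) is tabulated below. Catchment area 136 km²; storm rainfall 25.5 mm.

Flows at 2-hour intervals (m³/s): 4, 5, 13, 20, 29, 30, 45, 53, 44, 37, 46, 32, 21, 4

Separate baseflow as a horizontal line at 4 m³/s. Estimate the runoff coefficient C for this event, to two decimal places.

C ≈ 0.68

ΣQ_DR = 327.0 m³/s; V = ΣQ_DR·Δt = 2.354 × 10^6 m³.
Runoff depth d = V / A = 17.31 mm.
C = d / P = 17.31 / 25.5 = 0.68.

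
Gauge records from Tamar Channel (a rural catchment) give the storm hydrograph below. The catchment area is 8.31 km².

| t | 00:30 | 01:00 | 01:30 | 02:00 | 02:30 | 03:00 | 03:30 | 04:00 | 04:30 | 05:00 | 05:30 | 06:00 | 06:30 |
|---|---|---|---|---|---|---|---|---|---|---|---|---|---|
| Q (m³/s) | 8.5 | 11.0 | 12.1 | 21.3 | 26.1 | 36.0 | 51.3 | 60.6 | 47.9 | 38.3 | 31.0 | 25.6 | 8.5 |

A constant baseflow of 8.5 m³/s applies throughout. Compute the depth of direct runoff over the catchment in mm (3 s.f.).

d ≈ 58.0 mm

Direct runoff: 0.0, 2.5, 3.6, 12.8, 17.6, 27.5, 42.8, 52.1, 39.4, 29.8, 22.5, 17.1, 0.0 m³/s; ΣQ_DR = 267.7 m³/s.
V = ΣQ_DR · Δt = 267.7 × 1800 s = 4.819 × 10^5 m³.
Over A = 8.31 km², depth = V / A = 58.0 mm.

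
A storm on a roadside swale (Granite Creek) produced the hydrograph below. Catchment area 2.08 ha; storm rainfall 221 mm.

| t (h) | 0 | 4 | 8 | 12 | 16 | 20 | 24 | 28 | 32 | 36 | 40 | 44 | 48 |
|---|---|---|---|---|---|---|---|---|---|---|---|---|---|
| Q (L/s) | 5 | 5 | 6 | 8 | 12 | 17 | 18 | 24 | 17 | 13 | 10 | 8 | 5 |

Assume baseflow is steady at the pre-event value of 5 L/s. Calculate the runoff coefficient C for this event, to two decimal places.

C ≈ 0.26

ΣQ_DR = 83.00 L/s; V = ΣQ_DR·Δt = 1.195 × 10^6 L.
Runoff depth d = V / A = 57.46 mm.
C = d / P = 57.46 / 221 = 0.26.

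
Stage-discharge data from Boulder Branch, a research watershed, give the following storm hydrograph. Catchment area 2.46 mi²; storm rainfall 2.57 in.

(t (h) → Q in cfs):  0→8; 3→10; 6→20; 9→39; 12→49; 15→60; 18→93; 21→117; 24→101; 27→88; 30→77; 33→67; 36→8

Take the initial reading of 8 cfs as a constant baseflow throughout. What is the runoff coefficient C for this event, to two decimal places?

ΣQ_DR = 633.0 cfs; V = ΣQ_DR·Δt = 6.836 × 10^6 ft³.
Runoff depth d = V / A = 1.196 in.
C = d / P = 1.196 / 2.57 = 0.47.

C ≈ 0.47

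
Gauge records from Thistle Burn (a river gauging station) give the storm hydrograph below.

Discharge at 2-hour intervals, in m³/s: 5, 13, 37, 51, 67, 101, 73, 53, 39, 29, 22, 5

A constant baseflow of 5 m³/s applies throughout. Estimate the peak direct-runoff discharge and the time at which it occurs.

Q_p = 96.0 m³/s at t = 10 h

Subtracting baseflow gives direct-runoff ordinates: 0.0, 8.0, 32.0, 46.0, 62.0, 96.0, 68.0, 48.0, 34.0, 24.0, 17.0, 0.0 m³/s.
The maximum is 96.0 m³/s, occurring at the reading for t = 10 h.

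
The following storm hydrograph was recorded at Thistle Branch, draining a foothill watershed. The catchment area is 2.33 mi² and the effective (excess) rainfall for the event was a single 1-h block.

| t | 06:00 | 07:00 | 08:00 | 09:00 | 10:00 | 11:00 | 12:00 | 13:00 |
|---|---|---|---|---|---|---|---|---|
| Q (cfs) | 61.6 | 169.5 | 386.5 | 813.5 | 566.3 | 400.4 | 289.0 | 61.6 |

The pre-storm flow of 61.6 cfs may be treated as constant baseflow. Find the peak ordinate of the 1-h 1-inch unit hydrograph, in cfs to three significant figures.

Direct runoff: 0.0, 107.9, 324.9, 751.9, 504.7, 338.8, 227.4, 0.0 cfs; ΣQ_DR = 2256 cfs, peak = 751.9 cfs.
Runoff depth d = ΣQ_DR·Δt / A = 2256 × 3600 / (2.33 mi²) = 1.500 in.
The 1-inch UH is the DRH scaled by (1 in)/d, so U_p = 751.9 × 1/1.500 = 501 cfs.

U_p ≈ 501 cfs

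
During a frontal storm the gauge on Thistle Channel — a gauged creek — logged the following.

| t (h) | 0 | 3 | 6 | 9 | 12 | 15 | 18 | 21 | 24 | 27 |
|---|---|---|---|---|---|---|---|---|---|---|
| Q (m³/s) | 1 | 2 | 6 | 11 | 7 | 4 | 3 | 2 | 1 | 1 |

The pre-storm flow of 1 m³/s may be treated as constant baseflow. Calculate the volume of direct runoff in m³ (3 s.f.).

Direct-runoff ordinates (Q − Q_b): 0.0, 1.0, 5.0, 10.0, 6.0, 3.0, 2.0, 1.0, 0.0, 0.0 m³/s.
ΣQ_DR = 28.00 m³/s.
With Δt = 3 h = 10800 s, V = ΣQ_DR · Δt = 28.00 × 10800 = 3.02 × 10^5 m³.

V ≈ 3.02 × 10^5 m³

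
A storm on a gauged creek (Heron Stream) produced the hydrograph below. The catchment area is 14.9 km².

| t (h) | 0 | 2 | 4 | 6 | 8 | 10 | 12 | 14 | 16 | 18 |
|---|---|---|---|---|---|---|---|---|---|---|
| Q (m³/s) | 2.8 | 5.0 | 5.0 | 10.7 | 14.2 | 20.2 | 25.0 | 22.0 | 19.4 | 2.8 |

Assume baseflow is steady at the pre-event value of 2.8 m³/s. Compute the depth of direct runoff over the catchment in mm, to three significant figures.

d ≈ 47.9 mm

Direct runoff: 0.0, 2.2, 2.2, 7.9, 11.4, 17.4, 22.2, 19.2, 16.6, 0.0 m³/s; ΣQ_DR = 99.10 m³/s.
V = ΣQ_DR · Δt = 99.10 × 7200 s = 7.135 × 10^5 m³.
Over A = 14.9 km², depth = V / A = 47.9 mm.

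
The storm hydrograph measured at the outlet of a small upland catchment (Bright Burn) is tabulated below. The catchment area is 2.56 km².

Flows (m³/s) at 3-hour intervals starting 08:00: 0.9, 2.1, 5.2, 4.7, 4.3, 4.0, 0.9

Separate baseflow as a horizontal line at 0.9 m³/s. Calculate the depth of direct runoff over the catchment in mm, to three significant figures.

d ≈ 66.7 mm

Direct runoff: 0.0, 1.2, 4.3, 3.8, 3.4, 3.1, 0.0 m³/s; ΣQ_DR = 15.80 m³/s.
V = ΣQ_DR · Δt = 15.80 × 10800 s = 1.706 × 10^5 m³.
Over A = 2.56 km², depth = V / A = 66.7 mm.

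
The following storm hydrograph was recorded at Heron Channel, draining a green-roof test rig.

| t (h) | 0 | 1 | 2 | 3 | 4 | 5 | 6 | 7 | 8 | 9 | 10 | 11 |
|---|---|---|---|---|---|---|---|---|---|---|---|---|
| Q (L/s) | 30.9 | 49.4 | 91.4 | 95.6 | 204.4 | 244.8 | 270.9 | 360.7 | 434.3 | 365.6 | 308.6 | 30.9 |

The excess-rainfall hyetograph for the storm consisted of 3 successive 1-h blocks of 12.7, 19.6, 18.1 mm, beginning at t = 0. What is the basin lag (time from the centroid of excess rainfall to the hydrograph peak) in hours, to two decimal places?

t_L ≈ 6.39 h

Centroid of excess rainfall: t_c = Σ P_i·t̄_i / ΣP_i = 1.6071 h (block centres at 0.5, 1.5, 2.5 h).
Hydrograph peak occurs at t = 8 h, so basin lag t_L = 8 − 1.6071 = 6.39 h.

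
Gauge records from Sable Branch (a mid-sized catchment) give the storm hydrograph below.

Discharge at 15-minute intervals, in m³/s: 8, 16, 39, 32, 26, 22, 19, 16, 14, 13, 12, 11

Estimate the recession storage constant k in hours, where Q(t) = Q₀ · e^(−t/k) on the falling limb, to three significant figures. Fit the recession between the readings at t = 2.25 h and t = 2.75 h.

On the falling limb, Q drops from 13 to 11 m³/s between t = 2.25 h and t = 2.75 h (Δt = 0.5 h).
k = −Δt / ln(Q₂/Q₁) = −0.5 / ln(11/13) = 2.99 h.

k ≈ 2.99 h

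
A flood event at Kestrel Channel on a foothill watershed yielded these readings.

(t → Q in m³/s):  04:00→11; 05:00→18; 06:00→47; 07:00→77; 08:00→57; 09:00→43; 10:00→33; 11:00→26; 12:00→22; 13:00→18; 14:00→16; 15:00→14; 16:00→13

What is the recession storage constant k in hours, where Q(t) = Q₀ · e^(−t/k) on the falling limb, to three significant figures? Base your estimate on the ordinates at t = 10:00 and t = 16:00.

k ≈ 6.44 h

On the falling limb, Q drops from 33 to 13 m³/s between t = 10:00 and t = 16:00 (Δt = 6 h).
k = −Δt / ln(Q₂/Q₁) = −6 / ln(13/33) = 6.44 h.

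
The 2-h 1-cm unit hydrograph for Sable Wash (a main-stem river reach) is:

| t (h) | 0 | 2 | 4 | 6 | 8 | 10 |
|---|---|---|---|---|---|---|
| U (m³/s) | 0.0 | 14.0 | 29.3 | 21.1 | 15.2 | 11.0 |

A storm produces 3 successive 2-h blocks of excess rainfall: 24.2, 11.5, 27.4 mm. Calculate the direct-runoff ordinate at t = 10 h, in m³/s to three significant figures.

Q ≈ 102 m³/s

By discrete convolution, Q_j = Σ (P_i / 10 mm) · U_{j−i}.
At t = 10 h (j=5): Q = (24.2/10)·11.0 + (11.5/10)·15.2 + (27.4/10)·21.1 = 102 m³/s.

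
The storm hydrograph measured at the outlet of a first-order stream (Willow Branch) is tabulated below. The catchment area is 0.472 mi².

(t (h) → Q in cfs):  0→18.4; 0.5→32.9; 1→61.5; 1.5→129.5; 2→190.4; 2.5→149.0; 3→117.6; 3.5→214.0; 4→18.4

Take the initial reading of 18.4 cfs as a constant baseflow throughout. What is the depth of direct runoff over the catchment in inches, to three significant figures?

Direct runoff: 0.0, 14.5, 43.1, 111.1, 172.0, 130.6, 99.2, 195.6, 0.0 cfs; ΣQ_DR = 766.1 cfs.
V = ΣQ_DR · Δt = 766.1 × 1800 s = 1.379 × 10^6 ft³.
Over A = 0.472 mi², depth = V / A = 1.26 in.

d ≈ 1.26 in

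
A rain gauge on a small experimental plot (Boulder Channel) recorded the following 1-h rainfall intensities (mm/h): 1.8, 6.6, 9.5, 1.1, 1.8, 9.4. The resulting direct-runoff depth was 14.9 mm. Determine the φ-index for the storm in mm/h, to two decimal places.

φ ≈ 3.53 mm/h

Only the 3 blocks with intensity above φ contribute runoff: 6.6, 9.5, 9.4 mm/h.
Σ(I−φ)·Δt = d  ⇒  (6.6+9.5+9.4 − 3φ)·1 = 14.9
φ = (25.50 − 14.9/1) / 3 = 3.53 mm/h.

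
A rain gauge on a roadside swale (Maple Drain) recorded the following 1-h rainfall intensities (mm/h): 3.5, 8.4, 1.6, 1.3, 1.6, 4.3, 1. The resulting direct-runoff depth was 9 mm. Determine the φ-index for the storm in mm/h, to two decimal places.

φ ≈ 2.40 mm/h

Only the 3 blocks with intensity above φ contribute runoff: 3.5, 8.4, 4.3 mm/h.
Σ(I−φ)·Δt = d  ⇒  (3.5+8.4+4.3 − 3φ)·1 = 9
φ = (16.20 − 9/1) / 3 = 2.40 mm/h.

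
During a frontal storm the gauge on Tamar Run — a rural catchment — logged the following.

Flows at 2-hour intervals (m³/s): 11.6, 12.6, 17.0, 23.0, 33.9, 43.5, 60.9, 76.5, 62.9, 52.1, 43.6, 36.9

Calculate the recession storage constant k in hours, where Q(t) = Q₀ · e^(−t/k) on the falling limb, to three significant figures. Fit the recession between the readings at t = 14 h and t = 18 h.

k ≈ 10.4 h

On the falling limb, Q drops from 76.5 to 52.1 m³/s between t = 14 h and t = 18 h (Δt = 4 h).
k = −Δt / ln(Q₂/Q₁) = −4 / ln(52.1/76.5) = 10.4 h.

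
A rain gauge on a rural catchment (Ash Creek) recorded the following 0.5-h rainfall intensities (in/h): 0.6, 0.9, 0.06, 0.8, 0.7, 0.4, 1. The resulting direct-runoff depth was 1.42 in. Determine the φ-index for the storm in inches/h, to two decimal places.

Only the 6 blocks with intensity above φ contribute runoff: 0.6, 0.9, 0.8, 0.7, 0.4, 1 in/h.
Σ(I−φ)·Δt = d  ⇒  (0.6+0.9+0.8+0.7+0.4+1 − 6φ)·0.5 = 1.42
φ = (4.400 − 1.42/0.5) / 6 = 0.26 in/h.

φ ≈ 0.26 in/h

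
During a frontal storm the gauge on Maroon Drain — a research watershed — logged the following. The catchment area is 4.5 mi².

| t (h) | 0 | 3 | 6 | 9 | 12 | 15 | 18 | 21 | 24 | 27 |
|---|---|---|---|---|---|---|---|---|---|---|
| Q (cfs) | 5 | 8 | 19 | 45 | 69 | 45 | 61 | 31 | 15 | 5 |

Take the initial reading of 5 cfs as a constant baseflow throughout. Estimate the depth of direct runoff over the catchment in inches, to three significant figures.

d ≈ 0.261 in

Direct runoff: 0.0, 3.0, 14.0, 40.0, 64.0, 40.0, 56.0, 26.0, 10.0, 0.0 cfs; ΣQ_DR = 253.0 cfs.
V = ΣQ_DR · Δt = 253.0 × 10800 s = 2.732 × 10^6 ft³.
Over A = 4.5 mi², depth = V / A = 0.261 in.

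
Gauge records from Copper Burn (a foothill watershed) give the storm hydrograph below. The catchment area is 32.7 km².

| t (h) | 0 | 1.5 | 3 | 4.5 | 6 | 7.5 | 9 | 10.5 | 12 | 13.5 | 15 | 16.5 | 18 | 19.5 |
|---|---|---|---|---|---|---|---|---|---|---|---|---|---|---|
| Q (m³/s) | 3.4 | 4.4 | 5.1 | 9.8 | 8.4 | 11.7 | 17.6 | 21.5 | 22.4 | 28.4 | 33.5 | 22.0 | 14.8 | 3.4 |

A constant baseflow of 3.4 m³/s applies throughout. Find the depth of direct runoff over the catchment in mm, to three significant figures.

d ≈ 26.2 mm

Direct runoff: 0.0, 1.0, 1.7, 6.4, 5.0, 8.3, 14.2, 18.1, 19.0, 25.0, 30.1, 18.6, 11.4, 0.0 m³/s; ΣQ_DR = 158.8 m³/s.
V = ΣQ_DR · Δt = 158.8 × 5400 s = 8.575 × 10^5 m³.
Over A = 32.7 km², depth = V / A = 26.2 mm.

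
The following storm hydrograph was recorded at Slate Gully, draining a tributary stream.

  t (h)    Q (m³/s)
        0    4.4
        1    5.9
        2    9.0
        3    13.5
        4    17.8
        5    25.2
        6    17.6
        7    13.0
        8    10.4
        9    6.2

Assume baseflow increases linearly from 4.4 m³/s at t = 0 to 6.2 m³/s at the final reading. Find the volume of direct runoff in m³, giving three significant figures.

Direct-runoff ordinates (Q − Q_b): 0.00, 1.30, 4.20, 8.50, 12.60, 19.80, 12.00, 7.20, 4.40, 0.00 m³/s.
ΣQ_DR = 70.00 m³/s.
With Δt = 1 h = 3600 s, V = ΣQ_DR · Δt = 70.00 × 3600 = 2.52 × 10^5 m³.

V ≈ 2.52 × 10^5 m³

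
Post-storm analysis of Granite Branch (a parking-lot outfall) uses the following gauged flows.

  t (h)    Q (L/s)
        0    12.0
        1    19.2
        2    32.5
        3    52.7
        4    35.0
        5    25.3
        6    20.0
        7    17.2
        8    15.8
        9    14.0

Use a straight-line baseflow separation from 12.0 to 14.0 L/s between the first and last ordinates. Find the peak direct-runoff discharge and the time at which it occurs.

Q_p = 40.03 L/s at t = 3 h

Subtracting baseflow gives direct-runoff ordinates: 0.00, 6.98, 20.06, 40.03, 22.11, 12.19, 6.67, 3.64, 2.02, 0.00 L/s.
The maximum is 40.03 L/s, occurring at the reading for t = 3 h.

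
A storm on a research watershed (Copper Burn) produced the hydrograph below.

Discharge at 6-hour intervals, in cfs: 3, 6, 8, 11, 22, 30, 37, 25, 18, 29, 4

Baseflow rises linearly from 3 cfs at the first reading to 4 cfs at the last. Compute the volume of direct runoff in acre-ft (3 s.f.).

V ≈ 76.6 acre-ft

Direct-runoff ordinates (Q − Q_b): 0.00, 2.90, 4.80, 7.70, 18.60, 26.50, 33.40, 21.30, 14.20, 25.10, 0.00 cfs.
ΣQ_DR = 154.5 cfs.
With Δt = 6 h = 21600 s, V = ΣQ_DR · Δt = 154.5 × 21600 = 3.34 × 10^6 ft³ = 76.6 acre-ft.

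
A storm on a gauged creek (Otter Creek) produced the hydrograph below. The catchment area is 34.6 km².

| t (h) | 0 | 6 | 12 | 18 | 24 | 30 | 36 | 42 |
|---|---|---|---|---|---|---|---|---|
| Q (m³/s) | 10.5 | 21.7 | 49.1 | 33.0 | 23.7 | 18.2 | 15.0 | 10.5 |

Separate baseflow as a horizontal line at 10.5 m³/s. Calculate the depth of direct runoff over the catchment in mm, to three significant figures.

Direct runoff: 0.0, 11.2, 38.6, 22.5, 13.2, 7.7, 4.5, 0.0 m³/s; ΣQ_DR = 97.70 m³/s.
V = ΣQ_DR · Δt = 97.70 × 21600 s = 2.110 × 10^6 m³.
Over A = 34.6 km², depth = V / A = 61.0 mm.

d ≈ 61.0 mm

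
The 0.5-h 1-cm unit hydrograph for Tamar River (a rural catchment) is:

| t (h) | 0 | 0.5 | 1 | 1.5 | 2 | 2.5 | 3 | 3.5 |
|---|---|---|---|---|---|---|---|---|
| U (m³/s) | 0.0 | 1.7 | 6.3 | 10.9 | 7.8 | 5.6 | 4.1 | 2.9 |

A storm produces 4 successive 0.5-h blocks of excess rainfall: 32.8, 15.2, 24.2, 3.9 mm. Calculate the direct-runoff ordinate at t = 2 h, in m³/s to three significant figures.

Q ≈ 58.1 m³/s

By discrete convolution, Q_j = Σ (P_i / 10 mm) · U_{j−i}.
At t = 2 h (j=4): Q = (32.8/10)·7.8 + (15.2/10)·10.9 + (24.2/10)·6.3 + (3.9/10)·1.7 = 58.1 m³/s.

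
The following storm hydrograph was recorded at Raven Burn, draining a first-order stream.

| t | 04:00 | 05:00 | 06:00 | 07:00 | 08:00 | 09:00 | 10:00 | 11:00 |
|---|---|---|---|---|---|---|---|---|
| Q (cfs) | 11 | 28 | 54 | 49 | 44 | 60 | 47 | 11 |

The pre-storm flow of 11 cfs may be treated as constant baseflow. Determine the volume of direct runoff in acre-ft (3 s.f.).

V ≈ 17.9 acre-ft

Direct-runoff ordinates (Q − Q_b): 0.0, 17.0, 43.0, 38.0, 33.0, 49.0, 36.0, 0.0 cfs.
ΣQ_DR = 216.0 cfs.
With Δt = 1 h = 3600 s, V = ΣQ_DR · Δt = 216.0 × 3600 = 7.78 × 10^5 ft³ = 17.9 acre-ft.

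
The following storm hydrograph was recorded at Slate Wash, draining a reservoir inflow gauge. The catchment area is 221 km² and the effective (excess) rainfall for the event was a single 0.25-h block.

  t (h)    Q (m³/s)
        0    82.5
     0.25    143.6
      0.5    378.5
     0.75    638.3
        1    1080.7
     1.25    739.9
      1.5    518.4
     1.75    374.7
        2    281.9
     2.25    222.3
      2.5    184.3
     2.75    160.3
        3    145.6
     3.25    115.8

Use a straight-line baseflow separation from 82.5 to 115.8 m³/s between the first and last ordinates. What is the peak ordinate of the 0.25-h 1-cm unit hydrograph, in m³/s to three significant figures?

U_p ≈ 659 m³/s

Direct runoff: 0.00, 58.54, 290.88, 548.12, 987.95, 644.59, 420.53, 274.27, 178.91, 116.75, 76.18, 49.62, 32.36, 0.00 m³/s; ΣQ_DR = 3679 m³/s, peak = 987.95 m³/s.
Runoff depth d = ΣQ_DR·Δt / A = 3679 × 900 / (221 km²) = 14.98 mm.
The 1-cm UH is the DRH scaled by (10 mm)/d, so U_p = 987.95 × 10/14.98 = 659 m³/s.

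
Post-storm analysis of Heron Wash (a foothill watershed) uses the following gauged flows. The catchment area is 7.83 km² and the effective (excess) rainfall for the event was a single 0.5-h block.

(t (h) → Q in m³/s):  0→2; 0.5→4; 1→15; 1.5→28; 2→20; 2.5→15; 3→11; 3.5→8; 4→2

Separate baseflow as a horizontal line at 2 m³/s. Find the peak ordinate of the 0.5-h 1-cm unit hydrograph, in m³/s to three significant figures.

Direct runoff: 0.0, 2.0, 13.0, 26.0, 18.0, 13.0, 9.0, 6.0, 0.0 m³/s; ΣQ_DR = 87.00 m³/s, peak = 26.0 m³/s.
Runoff depth d = ΣQ_DR·Δt / A = 87.00 × 1800 / (7.83 km²) = 20.00 mm.
The 1-cm UH is the DRH scaled by (10 mm)/d, so U_p = 26.0 × 10/20.00 = 13.0 m³/s.

U_p ≈ 13.0 m³/s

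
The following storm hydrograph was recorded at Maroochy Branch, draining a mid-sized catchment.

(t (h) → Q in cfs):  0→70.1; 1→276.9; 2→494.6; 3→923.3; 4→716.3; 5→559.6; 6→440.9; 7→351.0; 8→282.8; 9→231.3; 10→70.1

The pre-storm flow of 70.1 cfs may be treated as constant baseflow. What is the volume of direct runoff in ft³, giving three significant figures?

V ≈ 1.31 × 10^7 ft³

Direct-runoff ordinates (Q − Q_b): 0.0, 206.8, 424.5, 853.2, 646.2, 489.5, 370.8, 280.9, 212.7, 161.2, 0.0 cfs.
ΣQ_DR = 3646 cfs.
With Δt = 1 h = 3600 s, V = ΣQ_DR · Δt = 3646 × 3600 = 1.31 × 10^7 ft³.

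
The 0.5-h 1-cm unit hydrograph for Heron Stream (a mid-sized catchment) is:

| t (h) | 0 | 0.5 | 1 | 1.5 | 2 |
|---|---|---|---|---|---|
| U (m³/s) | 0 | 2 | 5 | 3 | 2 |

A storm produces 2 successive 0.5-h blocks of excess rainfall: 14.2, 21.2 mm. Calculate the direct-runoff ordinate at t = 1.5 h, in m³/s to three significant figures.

Q ≈ 14.9 m³/s

By discrete convolution, Q_j = Σ (P_i / 10 mm) · U_{j−i}.
At t = 1.5 h (j=3): Q = (14.2/10)·3 + (21.2/10)·5 = 14.9 m³/s.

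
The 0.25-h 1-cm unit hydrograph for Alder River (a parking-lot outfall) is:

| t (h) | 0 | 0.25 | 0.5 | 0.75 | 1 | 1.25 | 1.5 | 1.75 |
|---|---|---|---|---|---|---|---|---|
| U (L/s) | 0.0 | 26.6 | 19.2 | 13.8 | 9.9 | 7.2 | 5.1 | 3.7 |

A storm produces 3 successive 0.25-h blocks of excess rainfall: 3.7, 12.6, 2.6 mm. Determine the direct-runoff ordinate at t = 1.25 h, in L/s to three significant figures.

Q ≈ 18.7 L/s

By discrete convolution, Q_j = Σ (P_i / 10 mm) · U_{j−i}.
At t = 1.25 h (j=5): Q = (3.7/10)·7.2 + (12.6/10)·9.9 + (2.6/10)·13.8 = 18.7 L/s.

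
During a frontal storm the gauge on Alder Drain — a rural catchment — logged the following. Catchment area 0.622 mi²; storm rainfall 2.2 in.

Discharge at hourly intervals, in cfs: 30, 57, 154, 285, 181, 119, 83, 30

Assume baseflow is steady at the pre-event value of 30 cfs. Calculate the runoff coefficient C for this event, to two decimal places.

ΣQ_DR = 699.0 cfs; V = ΣQ_DR·Δt = 2.516 × 10^6 ft³.
Runoff depth d = V / A = 1.741 in.
C = d / P = 1.741 / 2.2 = 0.79.

C ≈ 0.79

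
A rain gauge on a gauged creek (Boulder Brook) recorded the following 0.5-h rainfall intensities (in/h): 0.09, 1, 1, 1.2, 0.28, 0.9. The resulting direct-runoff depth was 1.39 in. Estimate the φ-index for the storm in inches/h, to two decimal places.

Only the 4 blocks with intensity above φ contribute runoff: 1, 1, 1.2, 0.9 in/h.
Σ(I−φ)·Δt = d  ⇒  (1+1+1.2+0.9 − 4φ)·0.5 = 1.39
φ = (4.100 − 1.39/0.5) / 4 = 0.33 in/h.

φ ≈ 0.33 in/h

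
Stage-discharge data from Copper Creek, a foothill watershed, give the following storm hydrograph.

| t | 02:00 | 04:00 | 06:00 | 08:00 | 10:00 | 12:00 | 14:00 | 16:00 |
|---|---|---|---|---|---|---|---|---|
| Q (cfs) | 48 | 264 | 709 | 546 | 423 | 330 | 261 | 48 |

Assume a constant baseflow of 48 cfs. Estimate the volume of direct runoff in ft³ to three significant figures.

V ≈ 1.62 × 10^7 ft³

Direct-runoff ordinates (Q − Q_b): 0.0, 216.0, 661.0, 498.0, 375.0, 282.0, 213.0, 0.0 cfs.
ΣQ_DR = 2245 cfs.
With Δt = 2 h = 7200 s, V = ΣQ_DR · Δt = 2245 × 7200 = 1.62 × 10^7 ft³.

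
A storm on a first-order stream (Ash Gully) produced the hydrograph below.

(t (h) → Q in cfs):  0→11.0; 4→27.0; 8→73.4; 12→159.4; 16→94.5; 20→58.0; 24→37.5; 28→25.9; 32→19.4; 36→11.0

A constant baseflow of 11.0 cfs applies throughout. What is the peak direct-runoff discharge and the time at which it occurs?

Subtracting baseflow gives direct-runoff ordinates: 0.0, 16.0, 62.4, 148.4, 83.5, 47.0, 26.5, 14.9, 8.4, 0.0 cfs.
The maximum is 148.4 cfs, occurring at the reading for t = 12 h.

Q_p = 148.4 cfs at t = 12 h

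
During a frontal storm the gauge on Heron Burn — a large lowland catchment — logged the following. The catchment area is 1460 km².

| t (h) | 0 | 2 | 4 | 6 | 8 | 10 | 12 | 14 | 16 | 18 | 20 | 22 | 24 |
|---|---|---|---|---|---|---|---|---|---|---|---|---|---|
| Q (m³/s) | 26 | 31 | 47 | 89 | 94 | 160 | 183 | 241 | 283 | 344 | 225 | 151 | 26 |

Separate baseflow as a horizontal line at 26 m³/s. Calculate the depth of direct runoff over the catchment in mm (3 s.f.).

Direct runoff: 0.0, 5.0, 21.0, 63.0, 68.0, 134.0, 157.0, 215.0, 257.0, 318.0, 199.0, 125.0, 0.0 m³/s; ΣQ_DR = 1562 m³/s.
V = ΣQ_DR · Δt = 1562 × 7200 s = 1.125 × 10^7 m³.
Over A = 1460 km², depth = V / A = 7.70 mm.

d ≈ 7.70 mm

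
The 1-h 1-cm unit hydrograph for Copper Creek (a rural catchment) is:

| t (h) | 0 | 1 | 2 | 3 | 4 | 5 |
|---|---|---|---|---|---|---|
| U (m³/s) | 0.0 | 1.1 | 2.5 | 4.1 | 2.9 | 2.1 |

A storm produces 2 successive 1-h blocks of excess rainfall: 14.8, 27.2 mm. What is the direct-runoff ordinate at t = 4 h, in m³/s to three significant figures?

By discrete convolution, Q_j = Σ (P_i / 10 mm) · U_{j−i}.
At t = 4 h (j=4): Q = (14.8/10)·2.9 + (27.2/10)·4.1 = 15.4 m³/s.

Q ≈ 15.4 m³/s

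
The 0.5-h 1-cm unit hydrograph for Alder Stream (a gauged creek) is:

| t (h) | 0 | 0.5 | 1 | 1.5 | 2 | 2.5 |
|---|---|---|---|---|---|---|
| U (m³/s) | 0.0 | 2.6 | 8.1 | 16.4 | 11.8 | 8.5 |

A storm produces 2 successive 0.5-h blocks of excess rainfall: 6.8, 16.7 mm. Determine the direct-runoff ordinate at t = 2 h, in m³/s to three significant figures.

By discrete convolution, Q_j = Σ (P_i / 10 mm) · U_{j−i}.
At t = 2 h (j=4): Q = (6.8/10)·11.8 + (16.7/10)·16.4 = 35.4 m³/s.

Q ≈ 35.4 m³/s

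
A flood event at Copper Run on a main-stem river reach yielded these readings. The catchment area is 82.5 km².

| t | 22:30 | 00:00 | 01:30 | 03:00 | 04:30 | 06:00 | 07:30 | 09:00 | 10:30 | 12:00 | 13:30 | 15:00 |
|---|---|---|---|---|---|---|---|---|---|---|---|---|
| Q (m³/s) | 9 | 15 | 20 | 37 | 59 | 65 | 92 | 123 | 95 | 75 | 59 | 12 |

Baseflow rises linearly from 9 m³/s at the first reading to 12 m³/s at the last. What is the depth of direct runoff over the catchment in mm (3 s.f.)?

Direct runoff: 0.00, 5.73, 10.45, 27.18, 48.91, 54.64, 81.36, 112.09, 83.82, 63.55, 47.27, 0.00 m³/s; ΣQ_DR = 535.0 m³/s.
V = ΣQ_DR · Δt = 535.0 × 5400 s = 2.889 × 10^6 m³.
Over A = 82.5 km², depth = V / A = 35.0 mm.

d ≈ 35.0 mm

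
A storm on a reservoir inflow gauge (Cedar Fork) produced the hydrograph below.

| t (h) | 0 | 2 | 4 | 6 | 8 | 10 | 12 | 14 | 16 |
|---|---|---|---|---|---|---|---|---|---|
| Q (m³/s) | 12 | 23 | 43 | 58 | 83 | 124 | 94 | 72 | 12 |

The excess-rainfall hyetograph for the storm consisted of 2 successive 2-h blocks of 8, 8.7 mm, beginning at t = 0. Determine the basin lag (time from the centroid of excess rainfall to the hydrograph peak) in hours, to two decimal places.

t_L ≈ 7.96 h

Centroid of excess rainfall: t_c = Σ P_i·t̄_i / ΣP_i = 2.0419 h (block centres at 1, 3 h).
Hydrograph peak occurs at t = 10 h, so basin lag t_L = 10 − 2.0419 = 7.96 h.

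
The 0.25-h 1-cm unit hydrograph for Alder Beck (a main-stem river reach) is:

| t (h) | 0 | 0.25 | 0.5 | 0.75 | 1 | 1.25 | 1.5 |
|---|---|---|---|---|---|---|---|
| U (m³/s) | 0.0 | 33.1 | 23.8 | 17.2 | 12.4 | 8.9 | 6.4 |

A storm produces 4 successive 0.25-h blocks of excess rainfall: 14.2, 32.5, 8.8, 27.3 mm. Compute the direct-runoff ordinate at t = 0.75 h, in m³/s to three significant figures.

By discrete convolution, Q_j = Σ (P_i / 10 mm) · U_{j−i}.
At t = 0.75 h (j=3): Q = (14.2/10)·17.2 + (32.5/10)·23.8 + (8.8/10)·33.1 + (27.3/10)·0.0 = 131 m³/s.

Q ≈ 131 m³/s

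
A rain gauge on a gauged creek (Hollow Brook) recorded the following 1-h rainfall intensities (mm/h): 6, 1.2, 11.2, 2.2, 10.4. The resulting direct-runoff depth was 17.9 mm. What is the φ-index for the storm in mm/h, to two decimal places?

Only the 3 blocks with intensity above φ contribute runoff: 6, 11.2, 10.4 mm/h.
Σ(I−φ)·Δt = d  ⇒  (6+11.2+10.4 − 3φ)·1 = 17.9
φ = (27.60 − 17.9/1) / 3 = 3.23 mm/h.

φ ≈ 3.23 mm/h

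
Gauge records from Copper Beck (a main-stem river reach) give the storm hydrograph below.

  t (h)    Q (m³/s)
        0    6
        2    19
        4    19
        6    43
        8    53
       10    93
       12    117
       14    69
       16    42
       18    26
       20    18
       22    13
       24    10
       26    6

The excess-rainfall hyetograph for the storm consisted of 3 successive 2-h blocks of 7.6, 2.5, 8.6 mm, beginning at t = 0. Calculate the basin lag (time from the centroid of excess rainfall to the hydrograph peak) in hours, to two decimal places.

Centroid of excess rainfall: t_c = Σ P_i·t̄_i / ΣP_i = 3.1070 h (block centres at 1, 3, 5 h).
Hydrograph peak occurs at t = 12 h, so basin lag t_L = 12 − 3.1070 = 8.89 h.

t_L ≈ 8.89 h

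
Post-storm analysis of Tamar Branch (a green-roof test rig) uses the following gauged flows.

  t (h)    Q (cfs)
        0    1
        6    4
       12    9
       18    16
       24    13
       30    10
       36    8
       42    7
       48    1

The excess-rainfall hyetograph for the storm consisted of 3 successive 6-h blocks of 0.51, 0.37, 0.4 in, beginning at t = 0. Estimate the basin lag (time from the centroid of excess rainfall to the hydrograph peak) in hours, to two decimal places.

t_L ≈ 9.52 h

Centroid of excess rainfall: t_c = Σ P_i·t̄_i / ΣP_i = 8.4844 h (block centres at 3, 9, 15 h).
Hydrograph peak occurs at t = 18 h, so basin lag t_L = 18 − 8.4844 = 9.52 h.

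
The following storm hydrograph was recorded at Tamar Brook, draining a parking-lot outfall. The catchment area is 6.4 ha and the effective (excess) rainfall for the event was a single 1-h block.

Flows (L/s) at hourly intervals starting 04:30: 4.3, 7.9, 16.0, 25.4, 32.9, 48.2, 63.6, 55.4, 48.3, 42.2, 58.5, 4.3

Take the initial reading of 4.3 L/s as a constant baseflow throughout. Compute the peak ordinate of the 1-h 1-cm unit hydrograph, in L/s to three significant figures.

U_p ≈ 29.7 L/s

Direct runoff: 0.0, 3.6, 11.7, 21.1, 28.6, 43.9, 59.3, 51.1, 44.0, 37.9, 54.2, 0.0 L/s; ΣQ_DR = 355.4 L/s, peak = 59.3 L/s.
Runoff depth d = ΣQ_DR·Δt / A = 355.4 × 3600 / (6.4 ha) = 19.99 mm.
The 1-cm UH is the DRH scaled by (10 mm)/d, so U_p = 59.3 × 10/19.99 = 29.7 L/s.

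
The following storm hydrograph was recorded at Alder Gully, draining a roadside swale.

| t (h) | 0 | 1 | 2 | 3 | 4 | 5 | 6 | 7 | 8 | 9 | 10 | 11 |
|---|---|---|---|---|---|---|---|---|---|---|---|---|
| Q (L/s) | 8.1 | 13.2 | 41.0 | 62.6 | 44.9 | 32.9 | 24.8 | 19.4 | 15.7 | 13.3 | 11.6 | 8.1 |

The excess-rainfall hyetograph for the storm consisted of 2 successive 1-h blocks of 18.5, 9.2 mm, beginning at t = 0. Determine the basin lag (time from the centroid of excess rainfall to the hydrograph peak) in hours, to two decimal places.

t_L ≈ 2.17 h

Centroid of excess rainfall: t_c = Σ P_i·t̄_i / ΣP_i = 0.8321 h (block centres at 0.5, 1.5 h).
Hydrograph peak occurs at t = 3 h, so basin lag t_L = 3 − 0.8321 = 2.17 h.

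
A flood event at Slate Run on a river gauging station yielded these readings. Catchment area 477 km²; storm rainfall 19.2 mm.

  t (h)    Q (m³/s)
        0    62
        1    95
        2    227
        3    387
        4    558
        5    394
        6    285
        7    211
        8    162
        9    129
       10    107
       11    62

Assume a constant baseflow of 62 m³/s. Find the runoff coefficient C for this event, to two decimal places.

ΣQ_DR = 1935 m³/s; V = ΣQ_DR·Δt = 6.966 × 10^6 m³.
Runoff depth d = V / A = 14.60 mm.
C = d / P = 14.60 / 19.2 = 0.76.

C ≈ 0.76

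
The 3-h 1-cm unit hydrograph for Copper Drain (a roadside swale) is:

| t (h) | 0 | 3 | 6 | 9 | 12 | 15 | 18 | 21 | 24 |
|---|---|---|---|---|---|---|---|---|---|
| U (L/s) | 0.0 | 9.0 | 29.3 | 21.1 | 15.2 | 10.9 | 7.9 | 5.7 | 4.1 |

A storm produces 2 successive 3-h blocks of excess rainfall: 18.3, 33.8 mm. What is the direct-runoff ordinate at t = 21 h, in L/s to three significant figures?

Q ≈ 37.1 L/s

By discrete convolution, Q_j = Σ (P_i / 10 mm) · U_{j−i}.
At t = 21 h (j=7): Q = (18.3/10)·5.7 + (33.8/10)·7.9 = 37.1 L/s.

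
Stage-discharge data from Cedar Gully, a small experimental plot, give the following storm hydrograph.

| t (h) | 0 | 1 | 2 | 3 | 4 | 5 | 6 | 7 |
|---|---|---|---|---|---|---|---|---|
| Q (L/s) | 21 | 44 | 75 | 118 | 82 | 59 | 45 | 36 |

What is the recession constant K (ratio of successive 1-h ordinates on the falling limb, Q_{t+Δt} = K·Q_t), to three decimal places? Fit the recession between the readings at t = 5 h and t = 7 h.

K ≈ 0.781

Using the recession-limb readings at t = 5 h and t = 7 h: Q falls from 59 to 36 L/s over 2 intervals.
K = (Q₂/Q₁)^(1/2) = (36/59)^(1/2) = 0.781.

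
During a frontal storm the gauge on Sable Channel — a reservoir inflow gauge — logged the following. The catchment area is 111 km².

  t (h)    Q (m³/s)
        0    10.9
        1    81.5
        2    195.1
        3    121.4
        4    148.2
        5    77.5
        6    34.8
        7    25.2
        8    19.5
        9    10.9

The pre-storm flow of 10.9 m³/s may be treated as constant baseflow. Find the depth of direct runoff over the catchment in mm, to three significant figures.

Direct runoff: 0.0, 70.6, 184.2, 110.5, 137.3, 66.6, 23.9, 14.3, 8.6, 0.0 m³/s; ΣQ_DR = 616.0 m³/s.
V = ΣQ_DR · Δt = 616.0 × 3600 s = 2.218 × 10^6 m³.
Over A = 111 km², depth = V / A = 20.0 mm.

d ≈ 20.0 mm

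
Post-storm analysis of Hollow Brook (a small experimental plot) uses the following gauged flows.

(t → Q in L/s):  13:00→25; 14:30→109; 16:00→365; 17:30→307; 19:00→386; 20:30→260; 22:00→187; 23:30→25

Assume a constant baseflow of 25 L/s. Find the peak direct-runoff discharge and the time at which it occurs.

Q_p = 361.0 L/s at t = 19:00

Subtracting baseflow gives direct-runoff ordinates: 0.0, 84.0, 340.0, 282.0, 361.0, 235.0, 162.0, 0.0 L/s.
The maximum is 361.0 L/s, occurring at the reading for t = 19:00.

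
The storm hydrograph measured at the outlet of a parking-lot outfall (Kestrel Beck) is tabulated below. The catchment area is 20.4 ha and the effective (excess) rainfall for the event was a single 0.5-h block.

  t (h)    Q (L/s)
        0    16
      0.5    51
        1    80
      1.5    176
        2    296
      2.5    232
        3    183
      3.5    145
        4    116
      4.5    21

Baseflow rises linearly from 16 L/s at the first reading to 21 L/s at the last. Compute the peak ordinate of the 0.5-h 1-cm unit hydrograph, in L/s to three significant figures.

Direct runoff: 0.00, 34.44, 62.89, 158.33, 277.78, 213.22, 163.67, 125.11, 95.56, 0.00 L/s; ΣQ_DR = 1131 L/s, peak = 277.78 L/s.
Runoff depth d = ΣQ_DR·Δt / A = 1131 × 1800 / (20.4 ha) = 9.979 mm.
The 1-cm UH is the DRH scaled by (10 mm)/d, so U_p = 277.78 × 10/9.979 = 278 L/s.

U_p ≈ 278 L/s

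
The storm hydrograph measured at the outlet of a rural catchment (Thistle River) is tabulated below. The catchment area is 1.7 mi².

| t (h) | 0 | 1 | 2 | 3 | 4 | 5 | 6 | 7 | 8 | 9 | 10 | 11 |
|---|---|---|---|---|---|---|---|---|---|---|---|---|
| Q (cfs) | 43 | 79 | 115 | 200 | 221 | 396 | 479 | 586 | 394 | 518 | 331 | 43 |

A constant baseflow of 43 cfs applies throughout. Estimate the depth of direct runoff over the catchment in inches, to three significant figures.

d ≈ 2.63 in

Direct runoff: 0.0, 36.0, 72.0, 157.0, 178.0, 353.0, 436.0, 543.0, 351.0, 475.0, 288.0, 0.0 cfs; ΣQ_DR = 2889 cfs.
V = ΣQ_DR · Δt = 2889 × 3600 s = 1.040 × 10^7 ft³.
Over A = 1.7 mi², depth = V / A = 2.63 in.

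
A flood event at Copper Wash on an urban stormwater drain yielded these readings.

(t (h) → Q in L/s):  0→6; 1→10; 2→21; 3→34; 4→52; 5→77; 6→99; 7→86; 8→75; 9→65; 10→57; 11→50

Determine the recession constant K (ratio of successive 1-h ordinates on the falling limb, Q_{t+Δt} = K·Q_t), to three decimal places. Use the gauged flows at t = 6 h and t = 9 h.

Using the recession-limb readings at t = 6 h and t = 9 h: Q falls from 99 to 65 L/s over 3 intervals.
K = (Q₂/Q₁)^(1/3) = (65/99)^(1/3) = 0.869.

K ≈ 0.869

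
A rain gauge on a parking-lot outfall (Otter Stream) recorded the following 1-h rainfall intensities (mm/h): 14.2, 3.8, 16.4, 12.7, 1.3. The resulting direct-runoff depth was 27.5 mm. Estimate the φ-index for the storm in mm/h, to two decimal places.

Only the 3 blocks with intensity above φ contribute runoff: 14.2, 16.4, 12.7 mm/h.
Σ(I−φ)·Δt = d  ⇒  (14.2+16.4+12.7 − 3φ)·1 = 27.5
φ = (43.30 − 27.5/1) / 3 = 5.27 mm/h.

φ ≈ 5.27 mm/h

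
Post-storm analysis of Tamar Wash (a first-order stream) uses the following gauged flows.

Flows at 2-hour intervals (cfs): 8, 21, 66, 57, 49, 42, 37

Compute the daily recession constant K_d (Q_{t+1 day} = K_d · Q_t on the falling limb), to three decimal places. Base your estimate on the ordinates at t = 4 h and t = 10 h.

Between t = 4 h and t = 10 h the flow falls from 66 to 42 cfs over 3×2 h = 6 h.
Per-interval ratio K = (42/66)^(1/3) = 0.8601; K_d = K^(24/2) = 0.164.

K_d ≈ 0.164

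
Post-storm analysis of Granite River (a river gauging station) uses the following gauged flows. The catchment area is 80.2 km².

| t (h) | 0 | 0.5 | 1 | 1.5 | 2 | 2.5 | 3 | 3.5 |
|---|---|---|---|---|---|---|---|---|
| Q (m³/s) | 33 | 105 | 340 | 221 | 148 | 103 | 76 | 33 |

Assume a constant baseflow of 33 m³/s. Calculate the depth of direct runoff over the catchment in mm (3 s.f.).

Direct runoff: 0.0, 72.0, 307.0, 188.0, 115.0, 70.0, 43.0, 0.0 m³/s; ΣQ_DR = 795.0 m³/s.
V = ΣQ_DR · Δt = 795.0 × 1800 s = 1.431 × 10^6 m³.
Over A = 80.2 km², depth = V / A = 17.8 mm.

d ≈ 17.8 mm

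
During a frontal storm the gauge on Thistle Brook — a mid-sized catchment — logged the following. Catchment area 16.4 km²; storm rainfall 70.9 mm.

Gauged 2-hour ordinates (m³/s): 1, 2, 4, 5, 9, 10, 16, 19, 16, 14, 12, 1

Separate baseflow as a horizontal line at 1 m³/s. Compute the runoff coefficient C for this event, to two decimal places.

C ≈ 0.60

ΣQ_DR = 97.00 m³/s; V = ΣQ_DR·Δt = 6.984 × 10^5 m³.
Runoff depth d = V / A = 42.59 mm.
C = d / P = 42.59 / 70.9 = 0.60.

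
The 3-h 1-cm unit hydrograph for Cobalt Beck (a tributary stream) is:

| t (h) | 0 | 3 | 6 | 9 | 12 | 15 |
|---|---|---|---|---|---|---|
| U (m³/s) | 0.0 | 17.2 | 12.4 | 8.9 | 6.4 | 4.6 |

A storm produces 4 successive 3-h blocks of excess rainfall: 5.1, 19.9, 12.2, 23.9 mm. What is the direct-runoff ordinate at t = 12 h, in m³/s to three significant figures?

By discrete convolution, Q_j = Σ (P_i / 10 mm) · U_{j−i}.
At t = 12 h (j=4): Q = (5.1/10)·6.4 + (19.9/10)·8.9 + (12.2/10)·12.4 + (23.9/10)·17.2 = 77.2 m³/s.

Q ≈ 77.2 m³/s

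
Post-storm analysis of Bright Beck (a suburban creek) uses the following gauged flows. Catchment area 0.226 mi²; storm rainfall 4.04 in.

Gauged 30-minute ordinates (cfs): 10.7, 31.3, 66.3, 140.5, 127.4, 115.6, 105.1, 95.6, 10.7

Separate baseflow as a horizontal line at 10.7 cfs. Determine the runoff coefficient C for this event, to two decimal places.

ΣQ_DR = 606.9 cfs; V = ΣQ_DR·Δt = 1.092 × 10^6 ft³.
Runoff depth d = V / A = 2.081 in.
C = d / P = 2.081 / 4.04 = 0.52.

C ≈ 0.52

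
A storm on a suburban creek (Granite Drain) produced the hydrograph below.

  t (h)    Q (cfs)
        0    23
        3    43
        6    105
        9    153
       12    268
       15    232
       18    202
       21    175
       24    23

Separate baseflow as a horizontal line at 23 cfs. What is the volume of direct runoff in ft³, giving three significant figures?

V ≈ 1.10 × 10^7 ft³

Direct-runoff ordinates (Q − Q_b): 0.0, 20.0, 82.0, 130.0, 245.0, 209.0, 179.0, 152.0, 0.0 cfs.
ΣQ_DR = 1017 cfs.
With Δt = 3 h = 10800 s, V = ΣQ_DR · Δt = 1017 × 10800 = 1.10 × 10^7 ft³.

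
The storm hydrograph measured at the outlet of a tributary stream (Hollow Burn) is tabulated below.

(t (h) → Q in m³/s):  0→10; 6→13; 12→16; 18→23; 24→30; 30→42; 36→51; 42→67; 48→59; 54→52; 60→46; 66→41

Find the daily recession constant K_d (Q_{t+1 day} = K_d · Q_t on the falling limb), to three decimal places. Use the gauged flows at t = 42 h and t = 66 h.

Between t = 42 h and t = 66 h the flow falls from 67 to 41 m³/s over 4×6 h = 24 h.
Per-interval ratio K = (41/67)^(1/4) = 0.8845; K_d = K^(24/6) = 0.612.

K_d ≈ 0.612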